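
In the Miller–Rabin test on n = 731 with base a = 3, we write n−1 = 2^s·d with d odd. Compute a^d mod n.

731 − 1 = 730 = 2^1 · 365, so d = 365.
3^1 ≡ 3 (mod 731)
3^2 ≡ 3^2 = 9 ≡ 9 (mod 731)
3^4 ≡ 9^2 = 81 ≡ 81 (mod 731)
3^8 ≡ 81^2 = 6561 ≡ 713 (mod 731)
3^16 ≡ 713^2 = 508369 ≡ 324 (mod 731)
3^32 ≡ 324^2 = 104976 ≡ 443 (mod 731)
3^64 ≡ 443^2 = 196249 ≡ 341 (mod 731)
3^128 ≡ 341^2 = 116281 ≡ 52 (mod 731)
3^256 ≡ 52^2 = 2704 ≡ 511 (mod 731)
365 = 256 + 64 + 32 + 8 + 4 + 1 in binary powers of 2.
So 3^365 ≡ 511 · 341 · 443 · 713 · 81 · 3 ≡ 233 (mod 731).
Squaring chain: 233; never reaches −1, so base 3 is a Miller–Rabin witness that 731 is composite.

233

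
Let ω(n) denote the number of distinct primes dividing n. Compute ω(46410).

46410 = 2 · 23205
23205 = 3 · 7735
7735 = 5 · 1547
1547 = 7 · 221
221 = 13 · 17
46410 = 2 · 3 · 5 · 7 · 13 · 17, which has 6 distinct prime factors.

6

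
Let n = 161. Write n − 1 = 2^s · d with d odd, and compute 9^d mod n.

123

161 − 1 = 160 = 2^5 · 5, so d = 5.
9^1 ≡ 9 (mod 161)
9^2 ≡ 9^2 = 81 ≡ 81 (mod 161)
9^4 ≡ 81^2 = 6561 ≡ 121 (mod 161)
5 = 4 + 1 in binary powers of 2.
So 9^5 ≡ 121 · 9 ≡ 123 (mod 161).
Squaring chain: 123 → 156 → 25 → 142 → 39; never reaches −1, so base 9 is a Miller–Rabin witness that 161 is composite.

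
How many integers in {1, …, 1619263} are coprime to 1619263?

Factor: 1619263 = 79 · 103 · 199.
φ(1619263) = (79−1) · (103−1) · (199−1) = 78 · 102 · 198 = 1575288.

1575288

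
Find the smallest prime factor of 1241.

17

1241 is odd.
Digit sum 8, not divisible by 3.
Ends in 1: not divisible by 5.
7: 1241 = 7·177 + 2
11: 1241 = 11·112 + 9
13: 1241 = 13·95 + 6
17: 1241 = 17·73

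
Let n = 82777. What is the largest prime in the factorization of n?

61

82777 = 23 · 3599
3599 = 59 · 61
61 is prime.
So 82777 = 23 · 59 · 61; the largest prime factor is 61.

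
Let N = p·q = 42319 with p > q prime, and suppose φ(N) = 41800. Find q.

φ(n) = (p−1)(q−1) = n − (p+q) + 1, so p + q = 42319 − 41800 + 1 = 520.
p and q are the roots of t² − 520t + 42319 = 0.
Discriminant: 520² − 4·42319 = 270400 − 169276 = 101124; √101124 = 318.
q = (520 − 318)/2 = 101, p = (520 + 318)/2 = 419.
Check: 101 · 419 = 42319.

101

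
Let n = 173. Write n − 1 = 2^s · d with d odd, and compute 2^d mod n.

173 − 1 = 172 = 2^2 · 43, so d = 43.
2^1 ≡ 2 (mod 173)
2^2 ≡ 2^2 = 4 ≡ 4 (mod 173)
2^4 ≡ 4^2 = 16 ≡ 16 (mod 173)
2^8 ≡ 16^2 = 256 ≡ 83 (mod 173)
2^16 ≡ 83^2 = 6889 ≡ 142 (mod 173)
2^32 ≡ 142^2 = 20164 ≡ 96 (mod 173)
43 = 32 + 8 + 2 + 1 in binary powers of 2.
So 2^43 ≡ 96 · 83 · 4 · 2 ≡ 80 (mod 173).
Squaring chain: 80 → 172; reaches −1, so base 2 does not prove 173 composite.

80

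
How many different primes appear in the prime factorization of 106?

106 = 2 · 53
106 = 2 · 53, which has 2 distinct prime factors.

2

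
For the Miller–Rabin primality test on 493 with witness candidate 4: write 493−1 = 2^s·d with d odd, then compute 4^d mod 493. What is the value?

493 − 1 = 492 = 2^2 · 123, so d = 123.
4^1 ≡ 4 (mod 493)
4^2 ≡ 4^2 = 16 ≡ 16 (mod 493)
4^4 ≡ 16^2 = 256 ≡ 256 (mod 493)
4^8 ≡ 256^2 = 65536 ≡ 460 (mod 493)
4^16 ≡ 460^2 = 211600 ≡ 103 (mod 493)
4^32 ≡ 103^2 = 10609 ≡ 256 (mod 493)
4^64 ≡ 256^2 = 65536 ≡ 460 (mod 493)
123 = 64 + 32 + 16 + 8 + 2 + 1 in binary powers of 2.
So 4^123 ≡ 460 · 256 · 103 · 460 · 16 · 4 ≡ 353 (mod 493).
Squaring chain: 353 → 373; never reaches −1, so base 4 is a Miller–Rabin witness that 493 is composite.

353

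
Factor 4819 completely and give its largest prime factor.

4819 = 61 · 79
79 is prime.
So 4819 = 61 · 79; the largest prime factor is 79.

79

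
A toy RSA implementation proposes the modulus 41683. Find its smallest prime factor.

41683 is odd.
Digit sum 22, not divisible by 3.
Ends in 3: not divisible by 5.
7: 41683 = 7·5954 + 5
11: 41683 = 11·3789 + 4
13: 41683 = 13·3206 + 5
17: 41683 = 17·2451 + 16
19: 41683 = 19·2193 + 16
23: 41683 = 23·1812 + 7
29: 41683 = 29·1437 + 10
31: 41683 = 31·1344 + 19
37: 41683 = 37·1126 + 21
41: 41683 = 41·1016 + 27
43: 41683 = 43·969 + 16
47: 41683 = 47·886 + 41
53: 41683 = 53·786 + 25
59: 41683 = 59·706 + 29
61: 41683 = 61·683 + 20
67: 41683 = 67·622 + 9
71: 41683 = 71·587 + 6
73: 41683 = 73·571

73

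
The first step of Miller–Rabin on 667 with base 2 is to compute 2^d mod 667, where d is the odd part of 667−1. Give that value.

330

667 − 1 = 666 = 2^1 · 333, so d = 333.
2^1 ≡ 2 (mod 667)
2^2 ≡ 2^2 = 4 ≡ 4 (mod 667)
2^4 ≡ 4^2 = 16 ≡ 16 (mod 667)
2^8 ≡ 16^2 = 256 ≡ 256 (mod 667)
2^16 ≡ 256^2 = 65536 ≡ 170 (mod 667)
2^32 ≡ 170^2 = 28900 ≡ 219 (mod 667)
2^64 ≡ 219^2 = 47961 ≡ 604 (mod 667)
2^128 ≡ 604^2 = 364816 ≡ 634 (mod 667)
2^256 ≡ 634^2 = 401956 ≡ 422 (mod 667)
333 = 256 + 64 + 8 + 4 + 1 in binary powers of 2.
So 2^333 ≡ 422 · 604 · 256 · 16 · 2 ≡ 330 (mod 667).
Squaring chain: 330; never reaches −1, so base 2 is a Miller–Rabin witness that 667 is composite.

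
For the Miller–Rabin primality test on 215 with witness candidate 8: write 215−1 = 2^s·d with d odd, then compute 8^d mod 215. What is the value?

215 − 1 = 214 = 2^1 · 107, so d = 107.
8^1 ≡ 8 (mod 215)
8^2 ≡ 8^2 = 64 ≡ 64 (mod 215)
8^4 ≡ 64^2 = 4096 ≡ 11 (mod 215)
8^8 ≡ 11^2 = 121 ≡ 121 (mod 215)
8^16 ≡ 121^2 = 14641 ≡ 21 (mod 215)
8^32 ≡ 21^2 = 441 ≡ 11 (mod 215)
8^64 ≡ 11^2 = 121 ≡ 121 (mod 215)
107 = 64 + 32 + 8 + 2 + 1 in binary powers of 2.
So 8^107 ≡ 121 · 11 · 121 · 64 · 8 ≡ 22 (mod 215).
Squaring chain: 22; never reaches −1, so base 8 is a Miller–Rabin witness that 215 is composite.

22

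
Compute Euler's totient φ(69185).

54400

Factor: 69185 = 5 · 101 · 137.
φ(69185) = (5−1) · (101−1) · (137−1) = 4 · 100 · 136 = 54400.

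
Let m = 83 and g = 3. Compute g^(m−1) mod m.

1

3^1 ≡ 3 (mod 83)
3^2 ≡ 3^2 = 9 ≡ 9 (mod 83)
3^4 ≡ 9^2 = 81 ≡ 81 (mod 83)
3^8 ≡ 81^2 = 6561 ≡ 4 (mod 83)
3^16 ≡ 4^2 = 16 ≡ 16 (mod 83)
3^32 ≡ 16^2 = 256 ≡ 7 (mod 83)
3^64 ≡ 7^2 = 49 ≡ 49 (mod 83)
82 = 64 + 16 + 2 in binary powers of 2.
So 3^82 ≡ 49 · 16 · 9 ≡ 1 (mod 83).
Since the result is 1, base 3 gives no evidence that 83 is composite.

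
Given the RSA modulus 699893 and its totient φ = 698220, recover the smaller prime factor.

φ(n) = (p−1)(q−1) = n − (p+q) + 1, so p + q = 699893 − 698220 + 1 = 1674.
p and q are the roots of t² − 1674t + 699893 = 0.
Discriminant: 1674² − 4·699893 = 2802276 − 2799572 = 2704; √2704 = 52.
q = (1674 − 52)/2 = 811, p = (1674 + 52)/2 = 863.
Check: 811 · 863 = 699893.

811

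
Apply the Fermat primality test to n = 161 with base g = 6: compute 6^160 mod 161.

127

6^1 ≡ 6 (mod 161)
6^2 ≡ 6^2 = 36 ≡ 36 (mod 161)
6^4 ≡ 36^2 = 1296 ≡ 8 (mod 161)
6^8 ≡ 8^2 = 64 ≡ 64 (mod 161)
6^16 ≡ 64^2 = 4096 ≡ 71 (mod 161)
6^32 ≡ 71^2 = 5041 ≡ 50 (mod 161)
6^64 ≡ 50^2 = 2500 ≡ 85 (mod 161)
6^128 ≡ 85^2 = 7225 ≡ 141 (mod 161)
160 = 128 + 32 in binary powers of 2.
So 6^160 ≡ 141 · 50 ≡ 127 (mod 161).
Since 127 ≠ 1, base 6 is a Fermat witness: 161 is composite.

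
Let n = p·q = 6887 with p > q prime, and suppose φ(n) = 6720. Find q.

71

φ(n) = (p−1)(q−1) = n − (p+q) + 1, so p + q = 6887 − 6720 + 1 = 168.
p and q are the roots of t² − 168t + 6887 = 0.
Discriminant: 168² − 4·6887 = 28224 − 27548 = 676; √676 = 26.
q = (168 − 26)/2 = 71, p = (168 + 26)/2 = 97.
Check: 71 · 97 = 6887.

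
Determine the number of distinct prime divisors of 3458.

3458 = 2 · 1729
1729 = 7 · 247
247 = 13 · 19
3458 = 2 · 7 · 13 · 19, which has 4 distinct prime factors.

4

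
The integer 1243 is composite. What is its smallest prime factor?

1243 is odd.
Digit sum 10, not divisible by 3.
Ends in 3: not divisible by 5.
7: 1243 = 7·177 + 4
11: 1243 = 11·113

11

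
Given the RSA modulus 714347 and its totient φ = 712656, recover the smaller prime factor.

809

φ(n) = (p−1)(q−1) = n − (p+q) + 1, so p + q = 714347 − 712656 + 1 = 1692.
p and q are the roots of t² − 1692t + 714347 = 0.
Discriminant: 1692² − 4·714347 = 2862864 − 2857388 = 5476; √5476 = 74.
q = (1692 − 74)/2 = 809, p = (1692 + 74)/2 = 883.
Check: 809 · 883 = 714347.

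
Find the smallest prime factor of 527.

17

527 is odd.
Digit sum 14, not divisible by 3.
Ends in 7: not divisible by 5.
7: 527 = 7·75 + 2
11: 527 = 11·47 + 10
13: 527 = 13·40 + 7
17: 527 = 17·31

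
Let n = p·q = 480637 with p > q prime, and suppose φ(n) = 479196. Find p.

919

φ(n) = (p−1)(q−1) = n − (p+q) + 1, so p + q = 480637 − 479196 + 1 = 1442.
p and q are the roots of t² − 1442t + 480637 = 0.
Discriminant: 1442² − 4·480637 = 2079364 − 1922548 = 156816; √156816 = 396.
q = (1442 − 396)/2 = 523, p = (1442 + 396)/2 = 919.
Check: 523 · 919 = 480637.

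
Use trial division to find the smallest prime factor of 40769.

59

40769 is odd.
Digit sum 26, not divisible by 3.
Ends in 9: not divisible by 5.
7: 40769 = 7·5824 + 1
11: 40769 = 11·3706 + 3
13: 40769 = 13·3136 + 1
17: 40769 = 17·2398 + 3
19: 40769 = 19·2145 + 14
23: 40769 = 23·1772 + 13
29: 40769 = 29·1405 + 24
31: 40769 = 31·1315 + 4
37: 40769 = 37·1101 + 32
41: 40769 = 41·994 + 15
43: 40769 = 43·948 + 5
47: 40769 = 47·867 + 20
53: 40769 = 53·769 + 12
59: 40769 = 59·691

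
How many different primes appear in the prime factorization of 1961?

2

1961 = 37 · 53
1961 = 37 · 53, which has 2 distinct prime factors.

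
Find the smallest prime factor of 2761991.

83

2761991 is odd.
Digit sum 35, not divisible by 3.
Ends in 1: not divisible by 5.
7: 2761991 = 7·394570 + 1
11: 2761991 = 11·251090 + 1
13: 2761991 = 13·212460 + 11
17: 2761991 = 17·162470 + 1
19: 2761991 = 19·145367 + 18
23: 2761991 = 23·120086 + 13
29: 2761991 = 29·95241 + 2
31: 2761991 = 31·89096 + 15
37: 2761991 = 37·74648 + 15
41: 2761991 = 41·67365 + 26
43: 2761991 = 43·64232 + 15
47: 2761991 = 47·58765 + 36
53: 2761991 = 53·52113 + 2
59: 2761991 = 59·46813 + 24
61: 2761991 = 61·45278 + 33
67: 2761991 = 67·41223 + 50
71: 2761991 = 71·38901 + 20
73: 2761991 = 73·37835 + 36
79: 2761991 = 79·34961 + 72
83: 2761991 = 83·33277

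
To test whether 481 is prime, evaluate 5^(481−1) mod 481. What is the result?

5^1 ≡ 5 (mod 481)
5^2 ≡ 5^2 = 25 ≡ 25 (mod 481)
5^4 ≡ 25^2 = 625 ≡ 144 (mod 481)
5^8 ≡ 144^2 = 20736 ≡ 53 (mod 481)
5^16 ≡ 53^2 = 2809 ≡ 404 (mod 481)
5^32 ≡ 404^2 = 163216 ≡ 157 (mod 481)
5^64 ≡ 157^2 = 24649 ≡ 118 (mod 481)
5^128 ≡ 118^2 = 13924 ≡ 456 (mod 481)
5^256 ≡ 456^2 = 207936 ≡ 144 (mod 481)
480 = 256 + 128 + 64 + 32 in binary powers of 2.
So 5^480 ≡ 144 · 456 · 118 · 157 ≡ 417 (mod 481).
Since 417 ≠ 1, base 5 is a Fermat witness: 481 is composite.

417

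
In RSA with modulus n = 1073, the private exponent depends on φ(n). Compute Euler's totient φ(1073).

Factor: 1073 = 29 · 37.
φ(1073) = (29−1) · (37−1) = 28 · 36 = 1008.

1008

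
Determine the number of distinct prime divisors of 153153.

153153 = 3^2 · 17017
17017 = 7 · 2431
2431 = 11 · 221
221 = 13 · 17
153153 = 3^2 · 7 · 11 · 13 · 17, which has 5 distinct prime factors.

5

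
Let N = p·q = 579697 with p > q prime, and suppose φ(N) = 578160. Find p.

877

φ(n) = (p−1)(q−1) = n − (p+q) + 1, so p + q = 579697 − 578160 + 1 = 1538.
p and q are the roots of t² − 1538t + 579697 = 0.
Discriminant: 1538² − 4·579697 = 2365444 − 2318788 = 46656; √46656 = 216.
q = (1538 − 216)/2 = 661, p = (1538 + 216)/2 = 877.
Check: 661 · 877 = 579697.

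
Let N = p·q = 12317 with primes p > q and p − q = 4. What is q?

Since p = q + 4, we have 12317 = q(q + 4), so q² + 4q − 12317 = 0.
Discriminant: 4² + 4·12317 = 16 + 49268 = 49284; √49284 = 222.
q = (−4 + 222)/2 = 109, and p = q + 4 = 113.
Check: 109 · 113 = 12317.

109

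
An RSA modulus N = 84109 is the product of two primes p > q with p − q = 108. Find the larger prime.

Since p = q + 108, we have 84109 = q(q + 108), so q² + 108q − 84109 = 0.
Discriminant: 108² + 4·84109 = 11664 + 336436 = 348100; √348100 = 590.
q = (−108 + 590)/2 = 241, and p = q + 108 = 349.
Check: 241 · 349 = 84109.

349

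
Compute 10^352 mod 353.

1

10^1 ≡ 10 (mod 353)
10^2 ≡ 10^2 = 100 ≡ 100 (mod 353)
10^4 ≡ 100^2 = 10000 ≡ 116 (mod 353)
10^8 ≡ 116^2 = 13456 ≡ 42 (mod 353)
10^16 ≡ 42^2 = 1764 ≡ 352 (mod 353)
10^32 ≡ 352^2 = 123904 ≡ 1 (mod 353)
10^64 ≡ 1^2 = 1 ≡ 1 (mod 353)
10^128 ≡ 1^2 = 1 ≡ 1 (mod 353)
10^256 ≡ 1^2 = 1 ≡ 1 (mod 353)
352 = 256 + 64 + 32 in binary powers of 2.
So 10^352 ≡ 1 · 1 · 1 ≡ 1 (mod 353).
Since the result is 1, base 10 gives no evidence that 353 is composite.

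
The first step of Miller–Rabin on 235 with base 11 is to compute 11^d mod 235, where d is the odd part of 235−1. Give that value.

161

235 − 1 = 234 = 2^1 · 117, so d = 117.
11^1 ≡ 11 (mod 235)
11^2 ≡ 11^2 = 121 ≡ 121 (mod 235)
11^4 ≡ 121^2 = 14641 ≡ 71 (mod 235)
11^8 ≡ 71^2 = 5041 ≡ 106 (mod 235)
11^16 ≡ 106^2 = 11236 ≡ 191 (mod 235)
11^32 ≡ 191^2 = 36481 ≡ 56 (mod 235)
11^64 ≡ 56^2 = 3136 ≡ 81 (mod 235)
117 = 64 + 32 + 16 + 4 + 1 in binary powers of 2.
So 11^117 ≡ 81 · 56 · 191 · 71 · 11 ≡ 161 (mod 235).
Squaring chain: 161; never reaches −1, so base 11 is a Miller–Rabin witness that 235 is composite.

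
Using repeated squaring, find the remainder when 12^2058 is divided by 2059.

12^1 ≡ 12 (mod 2059)
12^2 ≡ 12^2 = 144 ≡ 144 (mod 2059)
12^4 ≡ 144^2 = 20736 ≡ 146 (mod 2059)
12^8 ≡ 146^2 = 21316 ≡ 726 (mod 2059)
12^16 ≡ 726^2 = 527076 ≡ 2031 (mod 2059)
12^32 ≡ 2031^2 = 4124961 ≡ 784 (mod 2059)
12^64 ≡ 784^2 = 614656 ≡ 1074 (mod 2059)
12^128 ≡ 1074^2 = 1153476 ≡ 436 (mod 2059)
12^256 ≡ 436^2 = 190096 ≡ 668 (mod 2059)
12^512 ≡ 668^2 = 446224 ≡ 1480 (mod 2059)
12^1024 ≡ 1480^2 = 2190400 ≡ 1683 (mod 2059)
12^2048 ≡ 1683^2 = 2832489 ≡ 1364 (mod 2059)
2058 = 2048 + 8 + 2 in binary powers of 2.
So 12^2058 ≡ 1364 · 726 · 144 ≡ 1971 (mod 2059).
Since 1971 ≠ 1, base 12 is a Fermat witness: 2059 is composite.

1971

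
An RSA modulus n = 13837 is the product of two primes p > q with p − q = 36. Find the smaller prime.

Since p = q + 36, we have 13837 = q(q + 36), so q² + 36q − 13837 = 0.
Discriminant: 36² + 4·13837 = 1296 + 55348 = 56644; √56644 = 238.
q = (−36 + 238)/2 = 101, and p = q + 36 = 137.
Check: 101 · 137 = 13837.

101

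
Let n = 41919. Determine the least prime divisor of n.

41919 is odd.
Digit sum 24, divisible by 3.

3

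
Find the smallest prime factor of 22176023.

22176023 is odd.
Digit sum 23, not divisible by 3.
Ends in 3: not divisible by 5.
7: 22176023 = 7·3168003 + 2
11: 22176023 = 11·2016002 + 1
13: 22176023 = 13·1705847 + 12
17: 22176023 = 17·1304471 + 16
19: 22176023 = 19·1167159 + 2
23: 22176023 = 23·964174 + 21
29: 22176023 = 29·764690 + 13
31: 22176023 = 31·715355 + 18
37: 22176023 = 37·599351 + 36
41: 22176023 = 41·540878 + 25
43: 22176023 = 43·515721 + 20
47: 22176023 = 47·471830 + 13
53: 22176023 = 53·418415 + 28
59: 22176023 = 59·375864 + 47
61: 22176023 = 61·363541 + 22
67: 22176023 = 67·330985 + 28
71: 22176023 = 71·312338 + 25
73: 22176023 = 73·303781 + 10
79: 22176023 = 79·280709 + 12
83: 22176023 = 83·267181

83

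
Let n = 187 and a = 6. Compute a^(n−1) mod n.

49

6^1 ≡ 6 (mod 187)
6^2 ≡ 6^2 = 36 ≡ 36 (mod 187)
6^4 ≡ 36^2 = 1296 ≡ 174 (mod 187)
6^8 ≡ 174^2 = 30276 ≡ 169 (mod 187)
6^16 ≡ 169^2 = 28561 ≡ 137 (mod 187)
6^32 ≡ 137^2 = 18769 ≡ 69 (mod 187)
6^64 ≡ 69^2 = 4761 ≡ 86 (mod 187)
6^128 ≡ 86^2 = 7396 ≡ 103 (mod 187)
186 = 128 + 32 + 16 + 8 + 2 in binary powers of 2.
So 6^186 ≡ 103 · 69 · 137 · 169 · 36 ≡ 49 (mod 187).
Since 49 ≠ 1, base 6 is a Fermat witness: 187 is composite.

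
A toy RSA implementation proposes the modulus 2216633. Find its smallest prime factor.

2216633 is odd.
Digit sum 23, not divisible by 3.
Ends in 3: not divisible by 5.
7: 2216633 = 7·316661 + 6
11: 2216633 = 11·201512 + 1
13: 2216633 = 13·170510 + 3
17: 2216633 = 17·130390 + 3
19: 2216633 = 19·116664 + 17
23: 2216633 = 23·96375 + 8
29: 2216633 = 29·76435 + 18
31: 2216633 = 31·71504 + 9
37: 2216633 = 37·59909

37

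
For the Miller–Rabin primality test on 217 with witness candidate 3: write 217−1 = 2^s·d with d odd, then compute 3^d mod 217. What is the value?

217 − 1 = 216 = 2^3 · 27, so d = 27.
3^1 ≡ 3 (mod 217)
3^2 ≡ 3^2 = 9 ≡ 9 (mod 217)
3^4 ≡ 9^2 = 81 ≡ 81 (mod 217)
3^8 ≡ 81^2 = 6561 ≡ 51 (mod 217)
3^16 ≡ 51^2 = 2601 ≡ 214 (mod 217)
27 = 16 + 8 + 2 + 1 in binary powers of 2.
So 3^27 ≡ 214 · 51 · 9 · 3 ≡ 209 (mod 217).
Squaring chain: 209 → 64 → 190; never reaches −1, so base 3 is a Miller–Rabin witness that 217 is composite.

209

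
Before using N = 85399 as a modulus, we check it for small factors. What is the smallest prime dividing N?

23

85399 is odd.
Digit sum 34, not divisible by 3.
Ends in 9: not divisible by 5.
7: 85399 = 7·12199 + 6
11: 85399 = 11·7763 + 6
13: 85399 = 13·6569 + 2
17: 85399 = 17·5023 + 8
19: 85399 = 19·4494 + 13
23: 85399 = 23·3713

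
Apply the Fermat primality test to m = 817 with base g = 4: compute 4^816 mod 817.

600

4^1 ≡ 4 (mod 817)
4^2 ≡ 4^2 = 16 ≡ 16 (mod 817)
4^4 ≡ 16^2 = 256 ≡ 256 (mod 817)
4^8 ≡ 256^2 = 65536 ≡ 176 (mod 817)
4^16 ≡ 176^2 = 30976 ≡ 747 (mod 817)
4^32 ≡ 747^2 = 558009 ≡ 815 (mod 817)
4^64 ≡ 815^2 = 664225 ≡ 4 (mod 817)
4^128 ≡ 4^2 = 16 ≡ 16 (mod 817)
4^256 ≡ 16^2 = 256 ≡ 256 (mod 817)
4^512 ≡ 256^2 = 65536 ≡ 176 (mod 817)
816 = 512 + 256 + 32 + 16 in binary powers of 2.
So 4^816 ≡ 176 · 256 · 815 · 747 ≡ 600 (mod 817).
Since 600 ≠ 1, base 4 is a Fermat witness: 817 is composite.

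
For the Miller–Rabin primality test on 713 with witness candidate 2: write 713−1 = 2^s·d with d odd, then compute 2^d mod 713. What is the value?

140

713 − 1 = 712 = 2^3 · 89, so d = 89.
2^1 ≡ 2 (mod 713)
2^2 ≡ 2^2 = 4 ≡ 4 (mod 713)
2^4 ≡ 4^2 = 16 ≡ 16 (mod 713)
2^8 ≡ 16^2 = 256 ≡ 256 (mod 713)
2^16 ≡ 256^2 = 65536 ≡ 653 (mod 713)
2^32 ≡ 653^2 = 426409 ≡ 35 (mod 713)
2^64 ≡ 35^2 = 1225 ≡ 512 (mod 713)
89 = 64 + 16 + 8 + 1 in binary powers of 2.
So 2^89 ≡ 512 · 653 · 256 · 2 ≡ 140 (mod 713).
Squaring chain: 140 → 349 → 591; never reaches −1, so base 2 is a Miller–Rabin witness that 713 is composite.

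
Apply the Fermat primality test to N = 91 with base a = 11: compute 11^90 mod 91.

64

11^1 ≡ 11 (mod 91)
11^2 ≡ 11^2 = 121 ≡ 30 (mod 91)
11^4 ≡ 30^2 = 900 ≡ 81 (mod 91)
11^8 ≡ 81^2 = 6561 ≡ 9 (mod 91)
11^16 ≡ 9^2 = 81 ≡ 81 (mod 91)
11^32 ≡ 81^2 = 6561 ≡ 9 (mod 91)
11^64 ≡ 9^2 = 81 ≡ 81 (mod 91)
90 = 64 + 16 + 8 + 2 in binary powers of 2.
So 11^90 ≡ 81 · 81 · 9 · 30 ≡ 64 (mod 91).
Since 64 ≠ 1, base 11 is a Fermat witness: 91 is composite.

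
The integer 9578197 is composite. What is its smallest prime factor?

9578197 is odd.
Digit sum 46, not divisible by 3.
Ends in 7: not divisible by 5.
7: 9578197 = 7·1368313 + 6
11: 9578197 = 11·870745 + 2
13: 9578197 = 13·736784 + 5
17: 9578197 = 17·563423 + 6
19: 9578197 = 19·504115 + 12
23: 9578197 = 23·416443 + 8
29: 9578197 = 29·330282 + 19
31: 9578197 = 31·308974 + 3
37: 9578197 = 37·258870 + 7
41: 9578197 = 41·233614 + 23
43: 9578197 = 43·222748 + 33
47: 9578197 = 47·203791 + 20
53: 9578197 = 53·180720 + 37
59: 9578197 = 59·162342 + 19
61: 9578197 = 61·157019 + 38
67: 9578197 = 67·142958 + 11
71: 9578197 = 71·134904 + 13
73: 9578197 = 73·131208 + 13
79: 9578197 = 79·121243

79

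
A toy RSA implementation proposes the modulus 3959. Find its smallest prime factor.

3959 is odd.
Digit sum 26, not divisible by 3.
Ends in 9: not divisible by 5.
7: 3959 = 7·565 + 4
11: 3959 = 11·359 + 10
13: 3959 = 13·304 + 7
17: 3959 = 17·232 + 15
19: 3959 = 19·208 + 7
23: 3959 = 23·172 + 3
29: 3959 = 29·136 + 15
31: 3959 = 31·127 + 22
37: 3959 = 37·107

37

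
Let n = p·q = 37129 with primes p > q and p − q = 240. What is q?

Since p = q + 240, we have 37129 = q(q + 240), so q² + 240q − 37129 = 0.
Discriminant: 240² + 4·37129 = 57600 + 148516 = 206116; √206116 = 454.
q = (−240 + 454)/2 = 107, and p = q + 240 = 347.
Check: 107 · 347 = 37129.

107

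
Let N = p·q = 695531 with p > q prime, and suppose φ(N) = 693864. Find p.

φ(n) = (p−1)(q−1) = n − (p+q) + 1, so p + q = 695531 − 693864 + 1 = 1668.
p and q are the roots of t² − 1668t + 695531 = 0.
Discriminant: 1668² − 4·695531 = 2782224 − 2782124 = 100; √100 = 10.
q = (1668 − 10)/2 = 829, p = (1668 + 10)/2 = 839.
Check: 829 · 839 = 695531.

839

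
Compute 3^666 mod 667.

660

3^1 ≡ 3 (mod 667)
3^2 ≡ 3^2 = 9 ≡ 9 (mod 667)
3^4 ≡ 9^2 = 81 ≡ 81 (mod 667)
3^8 ≡ 81^2 = 6561 ≡ 558 (mod 667)
3^16 ≡ 558^2 = 311364 ≡ 542 (mod 667)
3^32 ≡ 542^2 = 293764 ≡ 284 (mod 667)
3^64 ≡ 284^2 = 80656 ≡ 616 (mod 667)
3^128 ≡ 616^2 = 379456 ≡ 600 (mod 667)
3^256 ≡ 600^2 = 360000 ≡ 487 (mod 667)
3^512 ≡ 487^2 = 237169 ≡ 384 (mod 667)
666 = 512 + 128 + 16 + 8 + 2 in binary powers of 2.
So 3^666 ≡ 384 · 600 · 542 · 558 · 9 ≡ 660 (mod 667).
Since 660 ≠ 1, base 3 is a Fermat witness: 667 is composite.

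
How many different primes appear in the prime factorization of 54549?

4

54549 = 3^2 · 6061
6061 = 11 · 551
551 = 19 · 29
54549 = 3^2 · 11 · 19 · 29, which has 4 distinct prime factors.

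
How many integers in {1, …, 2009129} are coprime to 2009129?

1956240

Factor: 2009129 = 67 · 157 · 191.
φ(2009129) = (67−1) · (157−1) · (191−1) = 66 · 156 · 190 = 1956240.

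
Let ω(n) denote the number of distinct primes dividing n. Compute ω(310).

310 = 2 · 155
155 = 5 · 31
310 = 2 · 5 · 31, which has 3 distinct prime factors.

3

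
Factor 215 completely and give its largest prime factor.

43

215 = 5 · 43
43 is prime.
So 215 = 5 · 43; the largest prime factor is 43.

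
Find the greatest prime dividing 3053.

71

3053 = 43 · 71
71 is prime.
So 3053 = 43 · 71; the largest prime factor is 71.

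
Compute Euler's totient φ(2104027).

2052864

Factor: 2104027 = 97 · 109 · 199.
φ(2104027) = (97−1) · (109−1) · (199−1) = 96 · 108 · 198 = 2052864.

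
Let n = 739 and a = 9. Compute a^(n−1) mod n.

1

9^1 ≡ 9 (mod 739)
9^2 ≡ 9^2 = 81 ≡ 81 (mod 739)
9^4 ≡ 81^2 = 6561 ≡ 649 (mod 739)
9^8 ≡ 649^2 = 421201 ≡ 710 (mod 739)
9^16 ≡ 710^2 = 504100 ≡ 102 (mod 739)
9^32 ≡ 102^2 = 10404 ≡ 58 (mod 739)
9^64 ≡ 58^2 = 3364 ≡ 408 (mod 739)
9^128 ≡ 408^2 = 166464 ≡ 189 (mod 739)
9^256 ≡ 189^2 = 35721 ≡ 249 (mod 739)
9^512 ≡ 249^2 = 62001 ≡ 664 (mod 739)
738 = 512 + 128 + 64 + 32 + 2 in binary powers of 2.
So 9^738 ≡ 664 · 189 · 408 · 58 · 81 ≡ 1 (mod 739).
Since the result is 1, base 9 gives no evidence that 739 is composite.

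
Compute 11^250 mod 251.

11^1 ≡ 11 (mod 251)
11^2 ≡ 11^2 = 121 ≡ 121 (mod 251)
11^4 ≡ 121^2 = 14641 ≡ 83 (mod 251)
11^8 ≡ 83^2 = 6889 ≡ 112 (mod 251)
11^16 ≡ 112^2 = 12544 ≡ 245 (mod 251)
11^32 ≡ 245^2 = 60025 ≡ 36 (mod 251)
11^64 ≡ 36^2 = 1296 ≡ 41 (mod 251)
11^128 ≡ 41^2 = 1681 ≡ 175 (mod 251)
250 = 128 + 64 + 32 + 16 + 8 + 2 in binary powers of 2.
So 11^250 ≡ 175 · 41 · 36 · 245 · 112 · 121 ≡ 1 (mod 251).
Since the result is 1, base 11 gives no evidence that 251 is composite.

1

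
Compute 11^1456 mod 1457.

392

11^1 ≡ 11 (mod 1457)
11^2 ≡ 11^2 = 121 ≡ 121 (mod 1457)
11^4 ≡ 121^2 = 14641 ≡ 71 (mod 1457)
11^8 ≡ 71^2 = 5041 ≡ 670 (mod 1457)
11^16 ≡ 670^2 = 448900 ≡ 144 (mod 1457)
11^32 ≡ 144^2 = 20736 ≡ 338 (mod 1457)
11^64 ≡ 338^2 = 114244 ≡ 598 (mod 1457)
11^128 ≡ 598^2 = 357604 ≡ 639 (mod 1457)
11^256 ≡ 639^2 = 408321 ≡ 361 (mod 1457)
11^512 ≡ 361^2 = 130321 ≡ 648 (mod 1457)
11^1024 ≡ 648^2 = 419904 ≡ 288 (mod 1457)
1456 = 1024 + 256 + 128 + 32 + 16 in binary powers of 2.
So 11^1456 ≡ 288 · 361 · 639 · 338 · 144 ≡ 392 (mod 1457).
Since 392 ≠ 1, base 11 is a Fermat witness: 1457 is composite.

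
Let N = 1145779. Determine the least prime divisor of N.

1145779 is odd.
Digit sum 34, not divisible by 3.
Ends in 9: not divisible by 5.
7: 1145779 = 7·163682 + 5
11: 1145779 = 11·104161 + 8
13: 1145779 = 13·88136 + 11
17: 1145779 = 17·67398 + 13
19: 1145779 = 19·60304 + 3
23: 1145779 = 23·49816 + 11
29: 1145779 = 29·39509 + 18
31: 1145779 = 31·36960 + 19
37: 1145779 = 37·30967

37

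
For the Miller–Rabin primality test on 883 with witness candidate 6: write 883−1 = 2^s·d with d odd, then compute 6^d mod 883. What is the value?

883 − 1 = 882 = 2^1 · 441, so d = 441.
6^1 ≡ 6 (mod 883)
6^2 ≡ 6^2 = 36 ≡ 36 (mod 883)
6^4 ≡ 36^2 = 1296 ≡ 413 (mod 883)
6^8 ≡ 413^2 = 170569 ≡ 150 (mod 883)
6^16 ≡ 150^2 = 22500 ≡ 425 (mod 883)
6^32 ≡ 425^2 = 180625 ≡ 493 (mod 883)
6^64 ≡ 493^2 = 243049 ≡ 224 (mod 883)
6^128 ≡ 224^2 = 50176 ≡ 728 (mod 883)
6^256 ≡ 728^2 = 529984 ≡ 184 (mod 883)
441 = 256 + 128 + 32 + 16 + 8 + 1 in binary powers of 2.
So 6^441 ≡ 184 · 728 · 493 · 425 · 150 · 6 ≡ 1 (mod 883).
Since 6^d ≡ 1 (mod 883), base 6 does not prove 883 composite.

1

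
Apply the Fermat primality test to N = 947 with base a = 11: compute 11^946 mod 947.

1

11^1 ≡ 11 (mod 947)
11^2 ≡ 11^2 = 121 ≡ 121 (mod 947)
11^4 ≡ 121^2 = 14641 ≡ 436 (mod 947)
11^8 ≡ 436^2 = 190096 ≡ 696 (mod 947)
11^16 ≡ 696^2 = 484416 ≡ 499 (mod 947)
11^32 ≡ 499^2 = 249001 ≡ 887 (mod 947)
11^64 ≡ 887^2 = 786769 ≡ 759 (mod 947)
11^128 ≡ 759^2 = 576081 ≡ 305 (mod 947)
11^256 ≡ 305^2 = 93025 ≡ 219 (mod 947)
11^512 ≡ 219^2 = 47961 ≡ 611 (mod 947)
946 = 512 + 256 + 128 + 32 + 16 + 2 in binary powers of 2.
So 11^946 ≡ 611 · 219 · 305 · 887 · 499 · 121 ≡ 1 (mod 947).
Since the result is 1, base 11 gives no evidence that 947 is composite.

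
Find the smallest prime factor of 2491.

47

2491 is odd.
Digit sum 16, not divisible by 3.
Ends in 1: not divisible by 5.
7: 2491 = 7·355 + 6
11: 2491 = 11·226 + 5
13: 2491 = 13·191 + 8
17: 2491 = 17·146 + 9
19: 2491 = 19·131 + 2
23: 2491 = 23·108 + 7
29: 2491 = 29·85 + 26
31: 2491 = 31·80 + 11
37: 2491 = 37·67 + 12
41: 2491 = 41·60 + 31
43: 2491 = 43·57 + 40
47: 2491 = 47·53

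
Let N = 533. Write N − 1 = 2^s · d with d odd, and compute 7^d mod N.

176

533 − 1 = 532 = 2^2 · 133, so d = 133.
7^1 ≡ 7 (mod 533)
7^2 ≡ 7^2 = 49 ≡ 49 (mod 533)
7^4 ≡ 49^2 = 2401 ≡ 269 (mod 533)
7^8 ≡ 269^2 = 72361 ≡ 406 (mod 533)
7^16 ≡ 406^2 = 164836 ≡ 139 (mod 533)
7^32 ≡ 139^2 = 19321 ≡ 133 (mod 533)
7^64 ≡ 133^2 = 17689 ≡ 100 (mod 533)
7^128 ≡ 100^2 = 10000 ≡ 406 (mod 533)
133 = 128 + 4 + 1 in binary powers of 2.
So 7^133 ≡ 406 · 269 · 7 ≡ 176 (mod 533).
Squaring chain: 176 → 62; never reaches −1, so base 7 is a Miller–Rabin witness that 533 is composite.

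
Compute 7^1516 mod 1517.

7^1 ≡ 7 (mod 1517)
7^2 ≡ 7^2 = 49 ≡ 49 (mod 1517)
7^4 ≡ 49^2 = 2401 ≡ 884 (mod 1517)
7^8 ≡ 884^2 = 781456 ≡ 201 (mod 1517)
7^16 ≡ 201^2 = 40401 ≡ 959 (mod 1517)
7^32 ≡ 959^2 = 919681 ≡ 379 (mod 1517)
7^64 ≡ 379^2 = 143641 ≡ 1043 (mod 1517)
7^128 ≡ 1043^2 = 1087849 ≡ 160 (mod 1517)
7^256 ≡ 160^2 = 25600 ≡ 1328 (mod 1517)
7^512 ≡ 1328^2 = 1763584 ≡ 830 (mod 1517)
7^1024 ≡ 830^2 = 688900 ≡ 182 (mod 1517)
1516 = 1024 + 256 + 128 + 64 + 32 + 8 + 4 in binary powers of 2.
So 7^1516 ≡ 182 · 1328 · 160 · 1043 · 379 · 201 · 884 ≡ 107 (mod 1517).
Since 107 ≠ 1, base 7 is a Fermat witness: 1517 is composite.

107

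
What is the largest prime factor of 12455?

53

12455 = 5 · 2491
2491 = 47 · 53
53 is prime.
So 12455 = 5 · 47 · 53; the largest prime factor is 53.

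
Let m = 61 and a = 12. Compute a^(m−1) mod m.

12^1 ≡ 12 (mod 61)
12^2 ≡ 12^2 = 144 ≡ 22 (mod 61)
12^4 ≡ 22^2 = 484 ≡ 57 (mod 61)
12^8 ≡ 57^2 = 3249 ≡ 16 (mod 61)
12^16 ≡ 16^2 = 256 ≡ 12 (mod 61)
12^32 ≡ 12^2 = 144 ≡ 22 (mod 61)
60 = 32 + 16 + 8 + 4 in binary powers of 2.
So 12^60 ≡ 22 · 12 · 16 · 57 ≡ 1 (mod 61).
Since the result is 1, base 12 gives no evidence that 61 is composite.

1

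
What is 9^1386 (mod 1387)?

9^1 ≡ 9 (mod 1387)
9^2 ≡ 9^2 = 81 ≡ 81 (mod 1387)
9^4 ≡ 81^2 = 6561 ≡ 1013 (mod 1387)
9^8 ≡ 1013^2 = 1026169 ≡ 1176 (mod 1387)
9^16 ≡ 1176^2 = 1382976 ≡ 137 (mod 1387)
9^32 ≡ 137^2 = 18769 ≡ 738 (mod 1387)
9^64 ≡ 738^2 = 544644 ≡ 940 (mod 1387)
9^128 ≡ 940^2 = 883600 ≡ 81 (mod 1387)
9^256 ≡ 81^2 = 6561 ≡ 1013 (mod 1387)
9^512 ≡ 1013^2 = 1026169 ≡ 1176 (mod 1387)
9^1024 ≡ 1176^2 = 1382976 ≡ 137 (mod 1387)
1386 = 1024 + 256 + 64 + 32 + 8 + 2 in binary powers of 2.
So 9^1386 ≡ 137 · 1013 · 940 · 738 · 1176 · 81 ≡ 1 (mod 1387).
Since the result is 1, base 9 gives no evidence that 1387 is composite.

1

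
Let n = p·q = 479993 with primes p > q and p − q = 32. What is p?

709

Since p = q + 32, we have 479993 = q(q + 32), so q² + 32q − 479993 = 0.
Discriminant: 32² + 4·479993 = 1024 + 1919972 = 1920996; √1920996 = 1386.
q = (−32 + 1386)/2 = 677, and p = q + 32 = 709.
Check: 677 · 709 = 479993.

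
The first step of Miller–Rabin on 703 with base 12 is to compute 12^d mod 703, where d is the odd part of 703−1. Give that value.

703 − 1 = 702 = 2^1 · 351, so d = 351.
12^1 ≡ 12 (mod 703)
12^2 ≡ 12^2 = 144 ≡ 144 (mod 703)
12^4 ≡ 144^2 = 20736 ≡ 349 (mod 703)
12^8 ≡ 349^2 = 121801 ≡ 182 (mod 703)
12^16 ≡ 182^2 = 33124 ≡ 83 (mod 703)
12^32 ≡ 83^2 = 6889 ≡ 562 (mod 703)
12^64 ≡ 562^2 = 315844 ≡ 197 (mod 703)
12^128 ≡ 197^2 = 38809 ≡ 144 (mod 703)
12^256 ≡ 144^2 = 20736 ≡ 349 (mod 703)
351 = 256 + 64 + 16 + 8 + 4 + 2 + 1 in binary powers of 2.
So 12^351 ≡ 349 · 197 · 83 · 182 · 349 · 144 · 12 ≡ 75 (mod 703).
Squaring chain: 75; never reaches −1, so base 12 is a Miller–Rabin witness that 703 is composite.

75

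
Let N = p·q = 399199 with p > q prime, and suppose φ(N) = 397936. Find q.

617

φ(n) = (p−1)(q−1) = n − (p+q) + 1, so p + q = 399199 − 397936 + 1 = 1264.
p and q are the roots of t² − 1264t + 399199 = 0.
Discriminant: 1264² − 4·399199 = 1597696 − 1596796 = 900; √900 = 30.
q = (1264 − 30)/2 = 617, p = (1264 + 30)/2 = 647.
Check: 617 · 647 = 399199.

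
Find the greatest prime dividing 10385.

10385 = 5 · 2077
2077 = 31 · 67
67 is prime.
So 10385 = 5 · 31 · 67; the largest prime factor is 67.

67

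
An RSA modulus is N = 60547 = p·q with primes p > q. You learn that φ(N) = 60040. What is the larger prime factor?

φ(n) = (p−1)(q−1) = n − (p+q) + 1, so p + q = 60547 − 60040 + 1 = 508.
p and q are the roots of t² − 508t + 60547 = 0.
Discriminant: 508² − 4·60547 = 258064 − 242188 = 15876; √15876 = 126.
q = (508 − 126)/2 = 191, p = (508 + 126)/2 = 317.
Check: 191 · 317 = 60547.

317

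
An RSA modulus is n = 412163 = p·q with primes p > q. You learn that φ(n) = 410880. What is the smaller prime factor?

641

φ(n) = (p−1)(q−1) = n − (p+q) + 1, so p + q = 412163 − 410880 + 1 = 1284.
p and q are the roots of t² − 1284t + 412163 = 0.
Discriminant: 1284² − 4·412163 = 1648656 − 1648652 = 4; √4 = 2.
q = (1284 − 2)/2 = 641, p = (1284 + 2)/2 = 643.
Check: 641 · 643 = 412163.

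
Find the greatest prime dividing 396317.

396317 = 61 · 6497
6497 = 73 · 89
89 is prime.
So 396317 = 61 · 73 · 89; the largest prime factor is 89.

89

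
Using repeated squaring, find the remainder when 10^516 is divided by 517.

10^1 ≡ 10 (mod 517)
10^2 ≡ 10^2 = 100 ≡ 100 (mod 517)
10^4 ≡ 100^2 = 10000 ≡ 177 (mod 517)
10^8 ≡ 177^2 = 31329 ≡ 309 (mod 517)
10^16 ≡ 309^2 = 95481 ≡ 353 (mod 517)
10^32 ≡ 353^2 = 124609 ≡ 12 (mod 517)
10^64 ≡ 12^2 = 144 ≡ 144 (mod 517)
10^128 ≡ 144^2 = 20736 ≡ 56 (mod 517)
10^256 ≡ 56^2 = 3136 ≡ 34 (mod 517)
10^512 ≡ 34^2 = 1156 ≡ 122 (mod 517)
516 = 512 + 4 in binary powers of 2.
So 10^516 ≡ 122 · 177 ≡ 397 (mod 517).
Since 397 ≠ 1, base 10 is a Fermat witness: 517 is composite.

397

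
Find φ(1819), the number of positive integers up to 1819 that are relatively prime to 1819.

Factor: 1819 = 17 · 107.
φ(1819) = (17−1) · (107−1) = 16 · 106 = 1696.

1696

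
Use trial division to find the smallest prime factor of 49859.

73

49859 is odd.
Digit sum 35, not divisible by 3.
Ends in 9: not divisible by 5.
7: 49859 = 7·7122 + 5
11: 49859 = 11·4532 + 7
13: 49859 = 13·3835 + 4
17: 49859 = 17·2932 + 15
19: 49859 = 19·2624 + 3
23: 49859 = 23·2167 + 18
29: 49859 = 29·1719 + 8
31: 49859 = 31·1608 + 11
37: 49859 = 37·1347 + 20
41: 49859 = 41·1216 + 3
43: 49859 = 43·1159 + 22
47: 49859 = 47·1060 + 39
53: 49859 = 53·940 + 39
59: 49859 = 59·845 + 4
61: 49859 = 61·817 + 22
67: 49859 = 67·744 + 11
71: 49859 = 71·702 + 17
73: 49859 = 73·683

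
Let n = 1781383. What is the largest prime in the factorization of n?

1781383 = 19 · 93757
93757 = 29 · 3233
3233 = 53 · 61
61 is prime.
So 1781383 = 19 · 29 · 53 · 61; the largest prime factor is 61.

61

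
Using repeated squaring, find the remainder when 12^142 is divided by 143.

1

12^1 ≡ 12 (mod 143)
12^2 ≡ 12^2 = 144 ≡ 1 (mod 143)
12^4 ≡ 1^2 = 1 ≡ 1 (mod 143)
12^8 ≡ 1^2 = 1 ≡ 1 (mod 143)
12^16 ≡ 1^2 = 1 ≡ 1 (mod 143)
12^32 ≡ 1^2 = 1 ≡ 1 (mod 143)
12^64 ≡ 1^2 = 1 ≡ 1 (mod 143)
12^128 ≡ 1^2 = 1 ≡ 1 (mod 143)
142 = 128 + 8 + 4 + 2 in binary powers of 2.
So 12^142 ≡ 1 · 1 · 1 · 1 ≡ 1 (mod 143).
Since the result is 1, base 12 gives no evidence that 143 is composite.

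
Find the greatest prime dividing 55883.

47

55883 = 29 · 1927
1927 = 41 · 47
47 is prime.
So 55883 = 29 · 41 · 47; the largest prime factor is 47.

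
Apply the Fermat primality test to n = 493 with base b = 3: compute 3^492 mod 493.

3^1 ≡ 3 (mod 493)
3^2 ≡ 3^2 = 9 ≡ 9 (mod 493)
3^4 ≡ 9^2 = 81 ≡ 81 (mod 493)
3^8 ≡ 81^2 = 6561 ≡ 152 (mod 493)
3^16 ≡ 152^2 = 23104 ≡ 426 (mod 493)
3^32 ≡ 426^2 = 181476 ≡ 52 (mod 493)
3^64 ≡ 52^2 = 2704 ≡ 239 (mod 493)
3^128 ≡ 239^2 = 57121 ≡ 426 (mod 493)
3^256 ≡ 426^2 = 181476 ≡ 52 (mod 493)
492 = 256 + 128 + 64 + 32 + 8 + 4 in binary powers of 2.
So 3^492 ≡ 52 · 426 · 239 · 52 · 152 · 81 ≡ 310 (mod 493).
Since 310 ≠ 1, base 3 is a Fermat witness: 493 is composite.

310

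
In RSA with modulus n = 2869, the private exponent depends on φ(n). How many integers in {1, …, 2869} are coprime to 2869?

2700

Factor: 2869 = 19 · 151.
φ(2869) = (19−1) · (151−1) = 18 · 150 = 2700.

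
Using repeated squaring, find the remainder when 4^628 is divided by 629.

4^1 ≡ 4 (mod 629)
4^2 ≡ 4^2 = 16 ≡ 16 (mod 629)
4^4 ≡ 16^2 = 256 ≡ 256 (mod 629)
4^8 ≡ 256^2 = 65536 ≡ 120 (mod 629)
4^16 ≡ 120^2 = 14400 ≡ 562 (mod 629)
4^32 ≡ 562^2 = 315844 ≡ 86 (mod 629)
4^64 ≡ 86^2 = 7396 ≡ 477 (mod 629)
4^128 ≡ 477^2 = 227529 ≡ 460 (mod 629)
4^256 ≡ 460^2 = 211600 ≡ 256 (mod 629)
4^512 ≡ 256^2 = 65536 ≡ 120 (mod 629)
628 = 512 + 64 + 32 + 16 + 4 in binary powers of 2.
So 4^628 ≡ 120 · 477 · 86 · 562 · 256 ≡ 562 (mod 629).
Since 562 ≠ 1, base 4 is a Fermat witness: 629 is composite.

562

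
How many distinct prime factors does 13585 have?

13585 = 5 · 2717
2717 = 11 · 247
247 = 13 · 19
13585 = 5 · 11 · 13 · 19, which has 4 distinct prime factors.

4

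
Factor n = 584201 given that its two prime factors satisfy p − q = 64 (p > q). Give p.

Since p = q + 64, we have 584201 = q(q + 64), so q² + 64q − 584201 = 0.
Discriminant: 64² + 4·584201 = 4096 + 2336804 = 2340900; √2340900 = 1530.
q = (−64 + 1530)/2 = 733, and p = q + 64 = 797.
Check: 733 · 797 = 584201.

797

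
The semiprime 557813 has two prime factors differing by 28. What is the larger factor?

761

Since p = q + 28, we have 557813 = q(q + 28), so q² + 28q − 557813 = 0.
Discriminant: 28² + 4·557813 = 784 + 2231252 = 2232036; √2232036 = 1494.
q = (−28 + 1494)/2 = 733, and p = q + 28 = 761.
Check: 733 · 761 = 557813.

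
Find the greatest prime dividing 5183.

5183 = 71 · 73
73 is prime.
So 5183 = 71 · 73; the largest prime factor is 73.

73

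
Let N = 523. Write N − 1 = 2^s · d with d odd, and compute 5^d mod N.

523 − 1 = 522 = 2^1 · 261, so d = 261.
5^1 ≡ 5 (mod 523)
5^2 ≡ 5^2 = 25 ≡ 25 (mod 523)
5^4 ≡ 25^2 = 625 ≡ 102 (mod 523)
5^8 ≡ 102^2 = 10404 ≡ 467 (mod 523)
5^16 ≡ 467^2 = 218089 ≡ 521 (mod 523)
5^32 ≡ 521^2 = 271441 ≡ 4 (mod 523)
5^64 ≡ 4^2 = 16 ≡ 16 (mod 523)
5^128 ≡ 16^2 = 256 ≡ 256 (mod 523)
5^256 ≡ 256^2 = 65536 ≡ 161 (mod 523)
261 = 256 + 4 + 1 in binary powers of 2.
So 5^261 ≡ 161 · 102 · 5 ≡ 522 (mod 523).
Since 5^d ≡ 522 (mod 523), base 5 does not prove 523 composite.

522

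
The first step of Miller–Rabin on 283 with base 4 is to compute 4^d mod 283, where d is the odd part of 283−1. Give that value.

1

283 − 1 = 282 = 2^1 · 141, so d = 141.
4^1 ≡ 4 (mod 283)
4^2 ≡ 4^2 = 16 ≡ 16 (mod 283)
4^4 ≡ 16^2 = 256 ≡ 256 (mod 283)
4^8 ≡ 256^2 = 65536 ≡ 163 (mod 283)
4^16 ≡ 163^2 = 26569 ≡ 250 (mod 283)
4^32 ≡ 250^2 = 62500 ≡ 240 (mod 283)
4^64 ≡ 240^2 = 57600 ≡ 151 (mod 283)
4^128 ≡ 151^2 = 22801 ≡ 161 (mod 283)
141 = 128 + 8 + 4 + 1 in binary powers of 2.
So 4^141 ≡ 161 · 163 · 256 · 4 ≡ 1 (mod 283).
Since 4^d ≡ 1 (mod 283), base 4 does not prove 283 composite.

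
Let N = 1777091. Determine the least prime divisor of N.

29

1777091 is odd.
Digit sum 32, not divisible by 3.
Ends in 1: not divisible by 5.
7: 1777091 = 7·253870 + 1
11: 1777091 = 11·161553 + 8
13: 1777091 = 13·136699 + 4
17: 1777091 = 17·104534 + 13
19: 1777091 = 19·93531 + 2
23: 1777091 = 23·77264 + 19
29: 1777091 = 29·61279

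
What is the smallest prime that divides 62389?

62389 is odd.
Digit sum 28, not divisible by 3.
Ends in 9: not divisible by 5.
7: 62389 = 7·8912 + 5
11: 62389 = 11·5671 + 8
13: 62389 = 13·4799 + 2
17: 62389 = 17·3669 + 16
19: 62389 = 19·3283 + 12
23: 62389 = 23·2712 + 13
29: 62389 = 29·2151 + 10
31: 62389 = 31·2012 + 17
37: 62389 = 37·1686 + 7
41: 62389 = 41·1521 + 28
43: 62389 = 43·1450 + 39
47: 62389 = 47·1327 + 20
53: 62389 = 53·1177 + 8
59: 62389 = 59·1057 + 26
61: 62389 = 61·1022 + 47
67: 62389 = 67·931 + 12
71: 62389 = 71·878 + 51
73: 62389 = 73·854 + 47
79: 62389 = 79·789 + 58
83: 62389 = 83·751 + 56
89: 62389 = 89·701

89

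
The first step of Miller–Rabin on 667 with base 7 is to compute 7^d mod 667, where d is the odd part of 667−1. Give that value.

667 − 1 = 666 = 2^1 · 333, so d = 333.
7^1 ≡ 7 (mod 667)
7^2 ≡ 7^2 = 49 ≡ 49 (mod 667)
7^4 ≡ 49^2 = 2401 ≡ 400 (mod 667)
7^8 ≡ 400^2 = 160000 ≡ 587 (mod 667)
7^16 ≡ 587^2 = 344569 ≡ 397 (mod 667)
7^32 ≡ 397^2 = 157609 ≡ 197 (mod 667)
7^64 ≡ 197^2 = 38809 ≡ 123 (mod 667)
7^128 ≡ 123^2 = 15129 ≡ 455 (mod 667)
7^256 ≡ 455^2 = 207025 ≡ 255 (mod 667)
333 = 256 + 64 + 8 + 4 + 1 in binary powers of 2.
So 7^333 ≡ 255 · 123 · 587 · 400 · 7 ≡ 458 (mod 667).
Squaring chain: 458; never reaches −1, so base 7 is a Miller–Rabin witness that 667 is composite.

458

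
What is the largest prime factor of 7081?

97

7081 = 73 · 97
97 is prime.
So 7081 = 73 · 97; the largest prime factor is 97.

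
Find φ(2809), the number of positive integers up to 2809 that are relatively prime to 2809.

2756

Factor: 2809 = 53^2.
φ(2809) = 53^1·(53−1) = 2756.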